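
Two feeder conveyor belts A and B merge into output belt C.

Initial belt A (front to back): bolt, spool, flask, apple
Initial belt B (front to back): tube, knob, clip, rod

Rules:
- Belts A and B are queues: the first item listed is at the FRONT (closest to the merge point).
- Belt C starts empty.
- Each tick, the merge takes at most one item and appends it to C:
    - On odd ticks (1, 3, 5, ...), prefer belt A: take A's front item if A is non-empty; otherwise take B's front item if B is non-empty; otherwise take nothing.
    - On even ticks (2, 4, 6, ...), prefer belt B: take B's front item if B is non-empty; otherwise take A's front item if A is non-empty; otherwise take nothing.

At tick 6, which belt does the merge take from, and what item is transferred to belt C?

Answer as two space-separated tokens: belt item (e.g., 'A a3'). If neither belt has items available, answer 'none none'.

Answer: B clip

Derivation:
Tick 1: prefer A, take bolt from A; A=[spool,flask,apple] B=[tube,knob,clip,rod] C=[bolt]
Tick 2: prefer B, take tube from B; A=[spool,flask,apple] B=[knob,clip,rod] C=[bolt,tube]
Tick 3: prefer A, take spool from A; A=[flask,apple] B=[knob,clip,rod] C=[bolt,tube,spool]
Tick 4: prefer B, take knob from B; A=[flask,apple] B=[clip,rod] C=[bolt,tube,spool,knob]
Tick 5: prefer A, take flask from A; A=[apple] B=[clip,rod] C=[bolt,tube,spool,knob,flask]
Tick 6: prefer B, take clip from B; A=[apple] B=[rod] C=[bolt,tube,spool,knob,flask,clip]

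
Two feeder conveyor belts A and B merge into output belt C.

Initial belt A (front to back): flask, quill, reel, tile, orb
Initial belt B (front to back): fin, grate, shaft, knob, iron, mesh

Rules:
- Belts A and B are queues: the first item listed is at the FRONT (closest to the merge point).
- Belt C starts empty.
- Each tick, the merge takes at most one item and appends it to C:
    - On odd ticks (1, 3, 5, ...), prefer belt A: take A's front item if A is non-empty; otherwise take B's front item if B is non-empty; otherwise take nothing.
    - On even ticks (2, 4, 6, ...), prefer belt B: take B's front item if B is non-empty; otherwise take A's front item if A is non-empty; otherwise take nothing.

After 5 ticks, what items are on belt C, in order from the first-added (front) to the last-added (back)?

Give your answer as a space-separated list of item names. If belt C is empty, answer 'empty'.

Answer: flask fin quill grate reel

Derivation:
Tick 1: prefer A, take flask from A; A=[quill,reel,tile,orb] B=[fin,grate,shaft,knob,iron,mesh] C=[flask]
Tick 2: prefer B, take fin from B; A=[quill,reel,tile,orb] B=[grate,shaft,knob,iron,mesh] C=[flask,fin]
Tick 3: prefer A, take quill from A; A=[reel,tile,orb] B=[grate,shaft,knob,iron,mesh] C=[flask,fin,quill]
Tick 4: prefer B, take grate from B; A=[reel,tile,orb] B=[shaft,knob,iron,mesh] C=[flask,fin,quill,grate]
Tick 5: prefer A, take reel from A; A=[tile,orb] B=[shaft,knob,iron,mesh] C=[flask,fin,quill,grate,reel]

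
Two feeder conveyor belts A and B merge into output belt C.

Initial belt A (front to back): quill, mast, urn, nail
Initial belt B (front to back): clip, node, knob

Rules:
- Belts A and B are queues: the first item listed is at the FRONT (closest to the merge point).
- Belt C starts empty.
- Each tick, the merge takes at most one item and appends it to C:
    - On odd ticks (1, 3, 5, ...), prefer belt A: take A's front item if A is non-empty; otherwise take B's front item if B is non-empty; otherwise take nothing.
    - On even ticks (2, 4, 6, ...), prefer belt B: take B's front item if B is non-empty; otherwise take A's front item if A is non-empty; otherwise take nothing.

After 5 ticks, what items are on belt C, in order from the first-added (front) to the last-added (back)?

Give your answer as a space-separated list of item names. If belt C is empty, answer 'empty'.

Answer: quill clip mast node urn

Derivation:
Tick 1: prefer A, take quill from A; A=[mast,urn,nail] B=[clip,node,knob] C=[quill]
Tick 2: prefer B, take clip from B; A=[mast,urn,nail] B=[node,knob] C=[quill,clip]
Tick 3: prefer A, take mast from A; A=[urn,nail] B=[node,knob] C=[quill,clip,mast]
Tick 4: prefer B, take node from B; A=[urn,nail] B=[knob] C=[quill,clip,mast,node]
Tick 5: prefer A, take urn from A; A=[nail] B=[knob] C=[quill,clip,mast,node,urn]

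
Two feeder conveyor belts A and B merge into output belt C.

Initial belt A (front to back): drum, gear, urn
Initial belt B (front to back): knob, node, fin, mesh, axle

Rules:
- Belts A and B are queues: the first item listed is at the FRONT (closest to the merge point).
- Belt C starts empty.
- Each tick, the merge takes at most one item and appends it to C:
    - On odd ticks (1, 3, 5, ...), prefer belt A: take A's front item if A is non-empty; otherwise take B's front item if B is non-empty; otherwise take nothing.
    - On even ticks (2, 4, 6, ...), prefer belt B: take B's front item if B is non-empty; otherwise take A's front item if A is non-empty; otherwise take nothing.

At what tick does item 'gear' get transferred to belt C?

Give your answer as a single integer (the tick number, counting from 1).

Answer: 3

Derivation:
Tick 1: prefer A, take drum from A; A=[gear,urn] B=[knob,node,fin,mesh,axle] C=[drum]
Tick 2: prefer B, take knob from B; A=[gear,urn] B=[node,fin,mesh,axle] C=[drum,knob]
Tick 3: prefer A, take gear from A; A=[urn] B=[node,fin,mesh,axle] C=[drum,knob,gear]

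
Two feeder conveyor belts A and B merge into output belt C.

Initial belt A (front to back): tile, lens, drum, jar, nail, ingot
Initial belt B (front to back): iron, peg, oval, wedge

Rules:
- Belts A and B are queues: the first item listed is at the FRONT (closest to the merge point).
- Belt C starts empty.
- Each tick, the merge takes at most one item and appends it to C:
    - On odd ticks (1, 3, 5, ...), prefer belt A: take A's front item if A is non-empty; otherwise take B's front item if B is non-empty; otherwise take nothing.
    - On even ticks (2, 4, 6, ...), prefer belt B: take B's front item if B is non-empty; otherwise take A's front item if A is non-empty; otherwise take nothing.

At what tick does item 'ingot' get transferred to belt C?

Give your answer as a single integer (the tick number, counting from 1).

Answer: 10

Derivation:
Tick 1: prefer A, take tile from A; A=[lens,drum,jar,nail,ingot] B=[iron,peg,oval,wedge] C=[tile]
Tick 2: prefer B, take iron from B; A=[lens,drum,jar,nail,ingot] B=[peg,oval,wedge] C=[tile,iron]
Tick 3: prefer A, take lens from A; A=[drum,jar,nail,ingot] B=[peg,oval,wedge] C=[tile,iron,lens]
Tick 4: prefer B, take peg from B; A=[drum,jar,nail,ingot] B=[oval,wedge] C=[tile,iron,lens,peg]
Tick 5: prefer A, take drum from A; A=[jar,nail,ingot] B=[oval,wedge] C=[tile,iron,lens,peg,drum]
Tick 6: prefer B, take oval from B; A=[jar,nail,ingot] B=[wedge] C=[tile,iron,lens,peg,drum,oval]
Tick 7: prefer A, take jar from A; A=[nail,ingot] B=[wedge] C=[tile,iron,lens,peg,drum,oval,jar]
Tick 8: prefer B, take wedge from B; A=[nail,ingot] B=[-] C=[tile,iron,lens,peg,drum,oval,jar,wedge]
Tick 9: prefer A, take nail from A; A=[ingot] B=[-] C=[tile,iron,lens,peg,drum,oval,jar,wedge,nail]
Tick 10: prefer B, take ingot from A; A=[-] B=[-] C=[tile,iron,lens,peg,drum,oval,jar,wedge,nail,ingot]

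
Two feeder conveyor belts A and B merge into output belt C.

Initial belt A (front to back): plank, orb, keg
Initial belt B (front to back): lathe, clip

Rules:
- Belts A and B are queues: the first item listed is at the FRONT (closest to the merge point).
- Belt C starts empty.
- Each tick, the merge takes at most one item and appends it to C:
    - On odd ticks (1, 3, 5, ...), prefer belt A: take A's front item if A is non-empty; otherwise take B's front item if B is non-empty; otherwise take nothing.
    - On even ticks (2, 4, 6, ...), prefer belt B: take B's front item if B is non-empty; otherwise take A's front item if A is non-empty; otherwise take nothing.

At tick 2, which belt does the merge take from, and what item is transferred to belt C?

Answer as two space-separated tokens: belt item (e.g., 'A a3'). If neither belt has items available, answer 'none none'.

Answer: B lathe

Derivation:
Tick 1: prefer A, take plank from A; A=[orb,keg] B=[lathe,clip] C=[plank]
Tick 2: prefer B, take lathe from B; A=[orb,keg] B=[clip] C=[plank,lathe]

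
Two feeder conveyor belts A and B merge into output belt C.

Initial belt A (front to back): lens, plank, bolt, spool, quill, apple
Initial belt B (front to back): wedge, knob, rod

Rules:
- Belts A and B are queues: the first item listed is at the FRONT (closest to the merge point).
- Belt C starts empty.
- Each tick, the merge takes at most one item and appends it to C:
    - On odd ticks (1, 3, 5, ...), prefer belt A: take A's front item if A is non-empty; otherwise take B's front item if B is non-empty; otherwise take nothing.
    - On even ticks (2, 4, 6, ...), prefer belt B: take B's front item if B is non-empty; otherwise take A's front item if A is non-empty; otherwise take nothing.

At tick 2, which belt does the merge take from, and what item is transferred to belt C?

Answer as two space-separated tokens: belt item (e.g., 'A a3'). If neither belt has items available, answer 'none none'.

Answer: B wedge

Derivation:
Tick 1: prefer A, take lens from A; A=[plank,bolt,spool,quill,apple] B=[wedge,knob,rod] C=[lens]
Tick 2: prefer B, take wedge from B; A=[plank,bolt,spool,quill,apple] B=[knob,rod] C=[lens,wedge]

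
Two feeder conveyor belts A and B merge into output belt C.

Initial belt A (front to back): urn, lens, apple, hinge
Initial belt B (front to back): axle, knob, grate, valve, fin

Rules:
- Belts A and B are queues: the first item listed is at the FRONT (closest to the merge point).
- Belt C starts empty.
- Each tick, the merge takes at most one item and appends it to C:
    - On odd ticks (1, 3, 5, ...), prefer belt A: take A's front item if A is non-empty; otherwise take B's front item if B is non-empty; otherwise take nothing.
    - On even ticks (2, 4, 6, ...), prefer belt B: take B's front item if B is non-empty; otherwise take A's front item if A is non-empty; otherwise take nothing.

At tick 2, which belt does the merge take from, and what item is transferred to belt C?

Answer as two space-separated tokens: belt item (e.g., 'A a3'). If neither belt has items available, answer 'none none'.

Answer: B axle

Derivation:
Tick 1: prefer A, take urn from A; A=[lens,apple,hinge] B=[axle,knob,grate,valve,fin] C=[urn]
Tick 2: prefer B, take axle from B; A=[lens,apple,hinge] B=[knob,grate,valve,fin] C=[urn,axle]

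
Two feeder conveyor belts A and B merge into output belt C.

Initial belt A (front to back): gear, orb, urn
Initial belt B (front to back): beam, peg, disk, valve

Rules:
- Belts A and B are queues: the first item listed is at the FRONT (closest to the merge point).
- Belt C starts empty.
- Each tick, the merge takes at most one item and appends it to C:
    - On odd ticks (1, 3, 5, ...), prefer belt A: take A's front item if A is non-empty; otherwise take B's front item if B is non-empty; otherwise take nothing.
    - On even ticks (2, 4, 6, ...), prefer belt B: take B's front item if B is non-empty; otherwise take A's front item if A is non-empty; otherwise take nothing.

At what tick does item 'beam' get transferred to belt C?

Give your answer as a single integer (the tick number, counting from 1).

Tick 1: prefer A, take gear from A; A=[orb,urn] B=[beam,peg,disk,valve] C=[gear]
Tick 2: prefer B, take beam from B; A=[orb,urn] B=[peg,disk,valve] C=[gear,beam]

Answer: 2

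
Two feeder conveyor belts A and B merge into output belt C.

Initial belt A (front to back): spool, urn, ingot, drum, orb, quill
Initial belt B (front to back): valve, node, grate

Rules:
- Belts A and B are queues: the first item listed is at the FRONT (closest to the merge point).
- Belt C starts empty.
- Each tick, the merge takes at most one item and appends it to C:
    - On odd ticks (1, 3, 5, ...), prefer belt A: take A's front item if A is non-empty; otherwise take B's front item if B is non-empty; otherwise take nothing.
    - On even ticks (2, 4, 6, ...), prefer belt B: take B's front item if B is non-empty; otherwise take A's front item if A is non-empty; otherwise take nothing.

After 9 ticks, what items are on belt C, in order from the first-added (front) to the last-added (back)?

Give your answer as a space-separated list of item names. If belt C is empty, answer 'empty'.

Answer: spool valve urn node ingot grate drum orb quill

Derivation:
Tick 1: prefer A, take spool from A; A=[urn,ingot,drum,orb,quill] B=[valve,node,grate] C=[spool]
Tick 2: prefer B, take valve from B; A=[urn,ingot,drum,orb,quill] B=[node,grate] C=[spool,valve]
Tick 3: prefer A, take urn from A; A=[ingot,drum,orb,quill] B=[node,grate] C=[spool,valve,urn]
Tick 4: prefer B, take node from B; A=[ingot,drum,orb,quill] B=[grate] C=[spool,valve,urn,node]
Tick 5: prefer A, take ingot from A; A=[drum,orb,quill] B=[grate] C=[spool,valve,urn,node,ingot]
Tick 6: prefer B, take grate from B; A=[drum,orb,quill] B=[-] C=[spool,valve,urn,node,ingot,grate]
Tick 7: prefer A, take drum from A; A=[orb,quill] B=[-] C=[spool,valve,urn,node,ingot,grate,drum]
Tick 8: prefer B, take orb from A; A=[quill] B=[-] C=[spool,valve,urn,node,ingot,grate,drum,orb]
Tick 9: prefer A, take quill from A; A=[-] B=[-] C=[spool,valve,urn,node,ingot,grate,drum,orb,quill]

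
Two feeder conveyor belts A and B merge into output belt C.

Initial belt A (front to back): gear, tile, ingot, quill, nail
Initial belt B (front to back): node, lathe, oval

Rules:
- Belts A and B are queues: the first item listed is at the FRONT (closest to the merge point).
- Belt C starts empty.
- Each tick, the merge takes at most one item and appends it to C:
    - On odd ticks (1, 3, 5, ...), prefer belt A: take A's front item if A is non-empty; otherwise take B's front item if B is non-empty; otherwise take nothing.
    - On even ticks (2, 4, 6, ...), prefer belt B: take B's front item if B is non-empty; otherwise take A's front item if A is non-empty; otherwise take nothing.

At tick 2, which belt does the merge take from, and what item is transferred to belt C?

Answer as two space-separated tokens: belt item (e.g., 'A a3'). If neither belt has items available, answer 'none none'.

Answer: B node

Derivation:
Tick 1: prefer A, take gear from A; A=[tile,ingot,quill,nail] B=[node,lathe,oval] C=[gear]
Tick 2: prefer B, take node from B; A=[tile,ingot,quill,nail] B=[lathe,oval] C=[gear,node]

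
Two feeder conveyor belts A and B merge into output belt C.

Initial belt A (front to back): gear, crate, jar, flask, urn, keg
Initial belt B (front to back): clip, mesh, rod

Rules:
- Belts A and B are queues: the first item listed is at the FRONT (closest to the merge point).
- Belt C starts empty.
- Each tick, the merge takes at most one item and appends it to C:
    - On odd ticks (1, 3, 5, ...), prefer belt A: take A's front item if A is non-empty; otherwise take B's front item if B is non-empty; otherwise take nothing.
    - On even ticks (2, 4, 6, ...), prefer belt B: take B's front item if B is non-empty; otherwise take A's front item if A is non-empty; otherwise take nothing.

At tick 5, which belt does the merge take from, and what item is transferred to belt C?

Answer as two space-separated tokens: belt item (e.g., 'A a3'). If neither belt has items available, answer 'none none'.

Tick 1: prefer A, take gear from A; A=[crate,jar,flask,urn,keg] B=[clip,mesh,rod] C=[gear]
Tick 2: prefer B, take clip from B; A=[crate,jar,flask,urn,keg] B=[mesh,rod] C=[gear,clip]
Tick 3: prefer A, take crate from A; A=[jar,flask,urn,keg] B=[mesh,rod] C=[gear,clip,crate]
Tick 4: prefer B, take mesh from B; A=[jar,flask,urn,keg] B=[rod] C=[gear,clip,crate,mesh]
Tick 5: prefer A, take jar from A; A=[flask,urn,keg] B=[rod] C=[gear,clip,crate,mesh,jar]

Answer: A jar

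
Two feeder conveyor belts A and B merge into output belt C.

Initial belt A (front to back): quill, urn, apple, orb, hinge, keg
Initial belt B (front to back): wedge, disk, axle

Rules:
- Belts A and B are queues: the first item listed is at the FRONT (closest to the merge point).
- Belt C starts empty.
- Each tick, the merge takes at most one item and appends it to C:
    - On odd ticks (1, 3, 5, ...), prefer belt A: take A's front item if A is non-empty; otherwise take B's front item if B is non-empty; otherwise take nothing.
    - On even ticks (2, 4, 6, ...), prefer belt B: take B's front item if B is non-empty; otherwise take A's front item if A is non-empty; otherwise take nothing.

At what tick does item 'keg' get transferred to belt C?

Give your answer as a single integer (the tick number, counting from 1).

Answer: 9

Derivation:
Tick 1: prefer A, take quill from A; A=[urn,apple,orb,hinge,keg] B=[wedge,disk,axle] C=[quill]
Tick 2: prefer B, take wedge from B; A=[urn,apple,orb,hinge,keg] B=[disk,axle] C=[quill,wedge]
Tick 3: prefer A, take urn from A; A=[apple,orb,hinge,keg] B=[disk,axle] C=[quill,wedge,urn]
Tick 4: prefer B, take disk from B; A=[apple,orb,hinge,keg] B=[axle] C=[quill,wedge,urn,disk]
Tick 5: prefer A, take apple from A; A=[orb,hinge,keg] B=[axle] C=[quill,wedge,urn,disk,apple]
Tick 6: prefer B, take axle from B; A=[orb,hinge,keg] B=[-] C=[quill,wedge,urn,disk,apple,axle]
Tick 7: prefer A, take orb from A; A=[hinge,keg] B=[-] C=[quill,wedge,urn,disk,apple,axle,orb]
Tick 8: prefer B, take hinge from A; A=[keg] B=[-] C=[quill,wedge,urn,disk,apple,axle,orb,hinge]
Tick 9: prefer A, take keg from A; A=[-] B=[-] C=[quill,wedge,urn,disk,apple,axle,orb,hinge,keg]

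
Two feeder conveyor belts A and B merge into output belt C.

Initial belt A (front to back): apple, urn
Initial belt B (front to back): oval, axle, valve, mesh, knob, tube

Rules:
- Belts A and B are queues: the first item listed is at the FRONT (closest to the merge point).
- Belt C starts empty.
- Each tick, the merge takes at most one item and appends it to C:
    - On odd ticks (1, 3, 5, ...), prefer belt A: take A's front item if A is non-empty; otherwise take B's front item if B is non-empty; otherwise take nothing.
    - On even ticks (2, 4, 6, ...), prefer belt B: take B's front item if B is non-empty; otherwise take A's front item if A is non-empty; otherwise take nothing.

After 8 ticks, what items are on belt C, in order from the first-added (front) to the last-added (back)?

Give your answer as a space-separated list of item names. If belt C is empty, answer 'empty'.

Answer: apple oval urn axle valve mesh knob tube

Derivation:
Tick 1: prefer A, take apple from A; A=[urn] B=[oval,axle,valve,mesh,knob,tube] C=[apple]
Tick 2: prefer B, take oval from B; A=[urn] B=[axle,valve,mesh,knob,tube] C=[apple,oval]
Tick 3: prefer A, take urn from A; A=[-] B=[axle,valve,mesh,knob,tube] C=[apple,oval,urn]
Tick 4: prefer B, take axle from B; A=[-] B=[valve,mesh,knob,tube] C=[apple,oval,urn,axle]
Tick 5: prefer A, take valve from B; A=[-] B=[mesh,knob,tube] C=[apple,oval,urn,axle,valve]
Tick 6: prefer B, take mesh from B; A=[-] B=[knob,tube] C=[apple,oval,urn,axle,valve,mesh]
Tick 7: prefer A, take knob from B; A=[-] B=[tube] C=[apple,oval,urn,axle,valve,mesh,knob]
Tick 8: prefer B, take tube from B; A=[-] B=[-] C=[apple,oval,urn,axle,valve,mesh,knob,tube]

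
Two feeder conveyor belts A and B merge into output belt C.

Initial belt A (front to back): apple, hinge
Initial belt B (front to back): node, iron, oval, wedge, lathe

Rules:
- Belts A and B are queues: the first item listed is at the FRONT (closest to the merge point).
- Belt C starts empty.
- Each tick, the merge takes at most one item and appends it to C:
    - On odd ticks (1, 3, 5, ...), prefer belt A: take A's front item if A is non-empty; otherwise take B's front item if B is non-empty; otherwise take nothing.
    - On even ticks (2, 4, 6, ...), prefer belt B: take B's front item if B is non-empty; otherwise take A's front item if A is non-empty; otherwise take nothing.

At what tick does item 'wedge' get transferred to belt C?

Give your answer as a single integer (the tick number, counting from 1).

Tick 1: prefer A, take apple from A; A=[hinge] B=[node,iron,oval,wedge,lathe] C=[apple]
Tick 2: prefer B, take node from B; A=[hinge] B=[iron,oval,wedge,lathe] C=[apple,node]
Tick 3: prefer A, take hinge from A; A=[-] B=[iron,oval,wedge,lathe] C=[apple,node,hinge]
Tick 4: prefer B, take iron from B; A=[-] B=[oval,wedge,lathe] C=[apple,node,hinge,iron]
Tick 5: prefer A, take oval from B; A=[-] B=[wedge,lathe] C=[apple,node,hinge,iron,oval]
Tick 6: prefer B, take wedge from B; A=[-] B=[lathe] C=[apple,node,hinge,iron,oval,wedge]

Answer: 6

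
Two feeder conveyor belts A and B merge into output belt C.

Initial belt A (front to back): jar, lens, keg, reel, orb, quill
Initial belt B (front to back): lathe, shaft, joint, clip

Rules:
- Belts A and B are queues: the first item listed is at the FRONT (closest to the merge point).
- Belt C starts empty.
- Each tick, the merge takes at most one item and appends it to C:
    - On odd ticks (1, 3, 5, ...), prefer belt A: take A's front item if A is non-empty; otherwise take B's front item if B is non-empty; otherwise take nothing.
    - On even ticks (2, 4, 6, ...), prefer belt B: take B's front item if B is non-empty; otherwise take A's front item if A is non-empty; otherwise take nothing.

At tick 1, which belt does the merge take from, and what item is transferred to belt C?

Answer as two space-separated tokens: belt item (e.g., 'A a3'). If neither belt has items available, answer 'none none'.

Answer: A jar

Derivation:
Tick 1: prefer A, take jar from A; A=[lens,keg,reel,orb,quill] B=[lathe,shaft,joint,clip] C=[jar]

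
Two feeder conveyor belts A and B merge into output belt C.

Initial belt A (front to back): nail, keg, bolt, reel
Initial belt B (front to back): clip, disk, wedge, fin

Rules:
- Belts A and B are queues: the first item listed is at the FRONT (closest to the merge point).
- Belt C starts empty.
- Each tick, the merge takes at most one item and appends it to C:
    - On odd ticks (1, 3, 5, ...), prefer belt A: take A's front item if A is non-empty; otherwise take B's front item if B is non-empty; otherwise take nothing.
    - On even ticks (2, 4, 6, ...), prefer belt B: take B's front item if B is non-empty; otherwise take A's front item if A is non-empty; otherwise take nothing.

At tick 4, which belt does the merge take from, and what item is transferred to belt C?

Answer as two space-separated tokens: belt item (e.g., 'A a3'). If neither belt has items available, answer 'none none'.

Tick 1: prefer A, take nail from A; A=[keg,bolt,reel] B=[clip,disk,wedge,fin] C=[nail]
Tick 2: prefer B, take clip from B; A=[keg,bolt,reel] B=[disk,wedge,fin] C=[nail,clip]
Tick 3: prefer A, take keg from A; A=[bolt,reel] B=[disk,wedge,fin] C=[nail,clip,keg]
Tick 4: prefer B, take disk from B; A=[bolt,reel] B=[wedge,fin] C=[nail,clip,keg,disk]

Answer: B disk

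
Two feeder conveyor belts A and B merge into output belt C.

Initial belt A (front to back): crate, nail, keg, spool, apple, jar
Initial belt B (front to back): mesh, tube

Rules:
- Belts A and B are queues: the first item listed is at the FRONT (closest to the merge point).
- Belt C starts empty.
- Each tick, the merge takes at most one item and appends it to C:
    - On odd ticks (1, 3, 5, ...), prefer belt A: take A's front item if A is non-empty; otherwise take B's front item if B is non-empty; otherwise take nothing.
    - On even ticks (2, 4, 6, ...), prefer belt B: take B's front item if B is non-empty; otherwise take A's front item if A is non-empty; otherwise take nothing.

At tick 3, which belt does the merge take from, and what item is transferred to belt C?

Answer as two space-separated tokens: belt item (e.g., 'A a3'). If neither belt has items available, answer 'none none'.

Answer: A nail

Derivation:
Tick 1: prefer A, take crate from A; A=[nail,keg,spool,apple,jar] B=[mesh,tube] C=[crate]
Tick 2: prefer B, take mesh from B; A=[nail,keg,spool,apple,jar] B=[tube] C=[crate,mesh]
Tick 3: prefer A, take nail from A; A=[keg,spool,apple,jar] B=[tube] C=[crate,mesh,nail]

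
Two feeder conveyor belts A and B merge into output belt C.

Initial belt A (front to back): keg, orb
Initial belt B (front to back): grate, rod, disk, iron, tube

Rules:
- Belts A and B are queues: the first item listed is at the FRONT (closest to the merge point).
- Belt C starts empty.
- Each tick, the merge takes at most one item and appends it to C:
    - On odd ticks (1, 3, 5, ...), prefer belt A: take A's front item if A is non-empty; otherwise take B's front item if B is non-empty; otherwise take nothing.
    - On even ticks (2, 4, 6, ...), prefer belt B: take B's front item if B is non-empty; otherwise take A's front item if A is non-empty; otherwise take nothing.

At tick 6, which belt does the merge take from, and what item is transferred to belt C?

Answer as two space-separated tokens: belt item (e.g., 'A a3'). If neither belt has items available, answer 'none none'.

Tick 1: prefer A, take keg from A; A=[orb] B=[grate,rod,disk,iron,tube] C=[keg]
Tick 2: prefer B, take grate from B; A=[orb] B=[rod,disk,iron,tube] C=[keg,grate]
Tick 3: prefer A, take orb from A; A=[-] B=[rod,disk,iron,tube] C=[keg,grate,orb]
Tick 4: prefer B, take rod from B; A=[-] B=[disk,iron,tube] C=[keg,grate,orb,rod]
Tick 5: prefer A, take disk from B; A=[-] B=[iron,tube] C=[keg,grate,orb,rod,disk]
Tick 6: prefer B, take iron from B; A=[-] B=[tube] C=[keg,grate,orb,rod,disk,iron]

Answer: B iron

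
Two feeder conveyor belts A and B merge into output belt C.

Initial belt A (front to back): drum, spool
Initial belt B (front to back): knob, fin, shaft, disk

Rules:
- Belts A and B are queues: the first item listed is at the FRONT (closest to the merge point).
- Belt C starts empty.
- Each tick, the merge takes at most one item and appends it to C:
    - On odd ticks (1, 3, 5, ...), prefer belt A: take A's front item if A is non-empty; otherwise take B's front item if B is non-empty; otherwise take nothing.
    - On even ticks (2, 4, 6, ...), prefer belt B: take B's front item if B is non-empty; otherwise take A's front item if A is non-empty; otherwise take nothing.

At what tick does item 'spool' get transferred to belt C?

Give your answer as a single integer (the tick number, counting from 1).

Answer: 3

Derivation:
Tick 1: prefer A, take drum from A; A=[spool] B=[knob,fin,shaft,disk] C=[drum]
Tick 2: prefer B, take knob from B; A=[spool] B=[fin,shaft,disk] C=[drum,knob]
Tick 3: prefer A, take spool from A; A=[-] B=[fin,shaft,disk] C=[drum,knob,spool]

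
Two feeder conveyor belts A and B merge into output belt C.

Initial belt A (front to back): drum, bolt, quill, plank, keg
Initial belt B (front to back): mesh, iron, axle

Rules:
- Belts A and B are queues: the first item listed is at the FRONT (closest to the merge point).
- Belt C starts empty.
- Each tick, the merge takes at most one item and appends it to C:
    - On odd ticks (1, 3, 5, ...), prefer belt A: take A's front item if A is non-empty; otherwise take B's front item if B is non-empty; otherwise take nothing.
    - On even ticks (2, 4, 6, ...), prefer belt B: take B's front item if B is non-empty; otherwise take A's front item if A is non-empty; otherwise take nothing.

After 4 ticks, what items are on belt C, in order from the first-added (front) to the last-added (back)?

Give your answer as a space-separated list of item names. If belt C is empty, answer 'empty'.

Answer: drum mesh bolt iron

Derivation:
Tick 1: prefer A, take drum from A; A=[bolt,quill,plank,keg] B=[mesh,iron,axle] C=[drum]
Tick 2: prefer B, take mesh from B; A=[bolt,quill,plank,keg] B=[iron,axle] C=[drum,mesh]
Tick 3: prefer A, take bolt from A; A=[quill,plank,keg] B=[iron,axle] C=[drum,mesh,bolt]
Tick 4: prefer B, take iron from B; A=[quill,plank,keg] B=[axle] C=[drum,mesh,bolt,iron]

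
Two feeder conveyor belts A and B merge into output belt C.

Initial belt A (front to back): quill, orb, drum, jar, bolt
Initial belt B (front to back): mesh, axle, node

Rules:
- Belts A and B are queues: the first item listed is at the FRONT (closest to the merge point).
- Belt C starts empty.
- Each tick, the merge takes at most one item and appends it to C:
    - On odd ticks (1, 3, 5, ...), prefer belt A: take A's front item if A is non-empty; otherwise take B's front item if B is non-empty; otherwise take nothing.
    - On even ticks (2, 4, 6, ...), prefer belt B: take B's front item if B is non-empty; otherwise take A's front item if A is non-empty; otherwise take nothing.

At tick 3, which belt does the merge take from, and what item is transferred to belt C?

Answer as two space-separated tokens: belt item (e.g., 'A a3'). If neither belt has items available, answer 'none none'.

Tick 1: prefer A, take quill from A; A=[orb,drum,jar,bolt] B=[mesh,axle,node] C=[quill]
Tick 2: prefer B, take mesh from B; A=[orb,drum,jar,bolt] B=[axle,node] C=[quill,mesh]
Tick 3: prefer A, take orb from A; A=[drum,jar,bolt] B=[axle,node] C=[quill,mesh,orb]

Answer: A orb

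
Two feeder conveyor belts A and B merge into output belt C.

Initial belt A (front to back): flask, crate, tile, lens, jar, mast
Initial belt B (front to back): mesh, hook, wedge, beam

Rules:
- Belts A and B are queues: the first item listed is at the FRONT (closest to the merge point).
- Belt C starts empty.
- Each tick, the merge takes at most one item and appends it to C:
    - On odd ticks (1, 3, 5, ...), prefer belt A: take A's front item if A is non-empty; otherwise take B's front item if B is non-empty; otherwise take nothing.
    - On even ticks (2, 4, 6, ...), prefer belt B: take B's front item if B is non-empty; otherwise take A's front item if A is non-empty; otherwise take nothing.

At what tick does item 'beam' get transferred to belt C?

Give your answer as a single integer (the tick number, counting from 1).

Answer: 8

Derivation:
Tick 1: prefer A, take flask from A; A=[crate,tile,lens,jar,mast] B=[mesh,hook,wedge,beam] C=[flask]
Tick 2: prefer B, take mesh from B; A=[crate,tile,lens,jar,mast] B=[hook,wedge,beam] C=[flask,mesh]
Tick 3: prefer A, take crate from A; A=[tile,lens,jar,mast] B=[hook,wedge,beam] C=[flask,mesh,crate]
Tick 4: prefer B, take hook from B; A=[tile,lens,jar,mast] B=[wedge,beam] C=[flask,mesh,crate,hook]
Tick 5: prefer A, take tile from A; A=[lens,jar,mast] B=[wedge,beam] C=[flask,mesh,crate,hook,tile]
Tick 6: prefer B, take wedge from B; A=[lens,jar,mast] B=[beam] C=[flask,mesh,crate,hook,tile,wedge]
Tick 7: prefer A, take lens from A; A=[jar,mast] B=[beam] C=[flask,mesh,crate,hook,tile,wedge,lens]
Tick 8: prefer B, take beam from B; A=[jar,mast] B=[-] C=[flask,mesh,crate,hook,tile,wedge,lens,beam]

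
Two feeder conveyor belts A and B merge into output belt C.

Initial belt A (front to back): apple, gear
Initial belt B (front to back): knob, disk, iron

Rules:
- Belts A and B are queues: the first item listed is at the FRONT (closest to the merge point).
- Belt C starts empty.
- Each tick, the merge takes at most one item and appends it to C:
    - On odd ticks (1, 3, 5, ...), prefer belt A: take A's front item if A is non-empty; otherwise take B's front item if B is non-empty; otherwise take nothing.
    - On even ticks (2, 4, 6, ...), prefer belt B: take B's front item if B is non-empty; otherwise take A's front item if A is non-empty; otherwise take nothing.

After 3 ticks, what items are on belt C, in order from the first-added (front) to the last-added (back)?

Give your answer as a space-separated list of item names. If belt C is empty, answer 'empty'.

Answer: apple knob gear

Derivation:
Tick 1: prefer A, take apple from A; A=[gear] B=[knob,disk,iron] C=[apple]
Tick 2: prefer B, take knob from B; A=[gear] B=[disk,iron] C=[apple,knob]
Tick 3: prefer A, take gear from A; A=[-] B=[disk,iron] C=[apple,knob,gear]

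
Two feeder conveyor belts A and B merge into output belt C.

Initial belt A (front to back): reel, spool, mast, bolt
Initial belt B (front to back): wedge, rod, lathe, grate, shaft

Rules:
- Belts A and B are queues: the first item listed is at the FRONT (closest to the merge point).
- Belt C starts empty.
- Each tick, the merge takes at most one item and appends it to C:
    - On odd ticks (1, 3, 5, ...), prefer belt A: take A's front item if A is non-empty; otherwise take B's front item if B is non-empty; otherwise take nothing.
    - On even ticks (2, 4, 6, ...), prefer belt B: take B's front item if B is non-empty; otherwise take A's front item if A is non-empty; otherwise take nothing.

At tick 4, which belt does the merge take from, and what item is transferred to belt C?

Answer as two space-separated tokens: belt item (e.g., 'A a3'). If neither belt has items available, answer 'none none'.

Answer: B rod

Derivation:
Tick 1: prefer A, take reel from A; A=[spool,mast,bolt] B=[wedge,rod,lathe,grate,shaft] C=[reel]
Tick 2: prefer B, take wedge from B; A=[spool,mast,bolt] B=[rod,lathe,grate,shaft] C=[reel,wedge]
Tick 3: prefer A, take spool from A; A=[mast,bolt] B=[rod,lathe,grate,shaft] C=[reel,wedge,spool]
Tick 4: prefer B, take rod from B; A=[mast,bolt] B=[lathe,grate,shaft] C=[reel,wedge,spool,rod]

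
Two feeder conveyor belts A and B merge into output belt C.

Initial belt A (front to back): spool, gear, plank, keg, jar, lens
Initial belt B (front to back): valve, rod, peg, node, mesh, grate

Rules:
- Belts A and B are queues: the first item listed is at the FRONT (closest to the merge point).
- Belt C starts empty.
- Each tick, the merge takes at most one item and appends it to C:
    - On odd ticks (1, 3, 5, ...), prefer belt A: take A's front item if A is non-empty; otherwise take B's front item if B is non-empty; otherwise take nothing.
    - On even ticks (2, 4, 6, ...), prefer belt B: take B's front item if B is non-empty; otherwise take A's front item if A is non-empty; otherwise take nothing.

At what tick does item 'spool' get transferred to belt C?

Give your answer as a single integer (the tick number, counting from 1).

Tick 1: prefer A, take spool from A; A=[gear,plank,keg,jar,lens] B=[valve,rod,peg,node,mesh,grate] C=[spool]

Answer: 1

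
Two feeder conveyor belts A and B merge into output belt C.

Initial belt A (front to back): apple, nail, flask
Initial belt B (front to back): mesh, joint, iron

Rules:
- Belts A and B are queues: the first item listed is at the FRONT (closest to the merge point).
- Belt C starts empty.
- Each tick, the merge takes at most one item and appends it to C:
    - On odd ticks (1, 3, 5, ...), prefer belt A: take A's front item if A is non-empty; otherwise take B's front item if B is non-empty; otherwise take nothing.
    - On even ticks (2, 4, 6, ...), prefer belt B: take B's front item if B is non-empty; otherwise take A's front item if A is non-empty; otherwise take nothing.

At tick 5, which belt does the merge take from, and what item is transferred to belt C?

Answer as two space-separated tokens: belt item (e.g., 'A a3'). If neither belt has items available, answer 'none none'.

Tick 1: prefer A, take apple from A; A=[nail,flask] B=[mesh,joint,iron] C=[apple]
Tick 2: prefer B, take mesh from B; A=[nail,flask] B=[joint,iron] C=[apple,mesh]
Tick 3: prefer A, take nail from A; A=[flask] B=[joint,iron] C=[apple,mesh,nail]
Tick 4: prefer B, take joint from B; A=[flask] B=[iron] C=[apple,mesh,nail,joint]
Tick 5: prefer A, take flask from A; A=[-] B=[iron] C=[apple,mesh,nail,joint,flask]

Answer: A flask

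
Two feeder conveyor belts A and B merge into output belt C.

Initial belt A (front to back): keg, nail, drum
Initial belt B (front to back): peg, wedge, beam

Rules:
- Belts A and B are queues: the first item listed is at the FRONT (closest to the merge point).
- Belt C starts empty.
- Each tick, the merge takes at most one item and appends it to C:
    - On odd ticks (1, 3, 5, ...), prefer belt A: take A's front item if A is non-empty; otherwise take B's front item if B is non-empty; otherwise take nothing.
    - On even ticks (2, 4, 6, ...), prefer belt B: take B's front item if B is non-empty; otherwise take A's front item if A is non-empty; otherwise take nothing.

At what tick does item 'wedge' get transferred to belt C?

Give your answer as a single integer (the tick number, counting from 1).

Answer: 4

Derivation:
Tick 1: prefer A, take keg from A; A=[nail,drum] B=[peg,wedge,beam] C=[keg]
Tick 2: prefer B, take peg from B; A=[nail,drum] B=[wedge,beam] C=[keg,peg]
Tick 3: prefer A, take nail from A; A=[drum] B=[wedge,beam] C=[keg,peg,nail]
Tick 4: prefer B, take wedge from B; A=[drum] B=[beam] C=[keg,peg,nail,wedge]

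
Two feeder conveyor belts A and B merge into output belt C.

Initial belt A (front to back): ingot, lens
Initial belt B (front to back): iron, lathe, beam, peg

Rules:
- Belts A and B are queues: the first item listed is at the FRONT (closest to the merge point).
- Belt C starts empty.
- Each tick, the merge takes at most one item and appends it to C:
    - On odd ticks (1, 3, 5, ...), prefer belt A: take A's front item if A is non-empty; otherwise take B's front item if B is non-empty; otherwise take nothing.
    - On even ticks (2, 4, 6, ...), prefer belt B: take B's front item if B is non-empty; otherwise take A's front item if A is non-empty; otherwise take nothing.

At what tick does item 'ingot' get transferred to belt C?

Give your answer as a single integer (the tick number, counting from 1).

Answer: 1

Derivation:
Tick 1: prefer A, take ingot from A; A=[lens] B=[iron,lathe,beam,peg] C=[ingot]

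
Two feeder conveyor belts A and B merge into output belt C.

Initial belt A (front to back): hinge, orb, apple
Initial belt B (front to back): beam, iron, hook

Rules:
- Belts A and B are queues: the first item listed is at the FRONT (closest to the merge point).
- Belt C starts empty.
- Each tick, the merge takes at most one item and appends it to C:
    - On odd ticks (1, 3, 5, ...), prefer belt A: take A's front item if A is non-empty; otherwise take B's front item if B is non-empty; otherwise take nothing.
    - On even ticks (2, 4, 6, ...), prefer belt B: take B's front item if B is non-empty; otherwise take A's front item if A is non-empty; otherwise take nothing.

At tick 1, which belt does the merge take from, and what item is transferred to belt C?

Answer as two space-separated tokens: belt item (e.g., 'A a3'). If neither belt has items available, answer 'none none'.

Answer: A hinge

Derivation:
Tick 1: prefer A, take hinge from A; A=[orb,apple] B=[beam,iron,hook] C=[hinge]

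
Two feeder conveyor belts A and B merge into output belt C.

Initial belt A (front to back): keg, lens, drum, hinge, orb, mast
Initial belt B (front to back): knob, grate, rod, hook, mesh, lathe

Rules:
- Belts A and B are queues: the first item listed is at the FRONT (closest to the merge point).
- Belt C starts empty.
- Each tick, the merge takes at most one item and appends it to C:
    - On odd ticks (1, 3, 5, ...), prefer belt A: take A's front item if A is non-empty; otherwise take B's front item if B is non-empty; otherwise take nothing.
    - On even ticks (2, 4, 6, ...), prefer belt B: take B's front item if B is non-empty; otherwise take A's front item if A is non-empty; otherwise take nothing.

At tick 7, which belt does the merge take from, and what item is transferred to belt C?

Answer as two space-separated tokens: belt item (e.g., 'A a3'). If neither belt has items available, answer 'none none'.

Answer: A hinge

Derivation:
Tick 1: prefer A, take keg from A; A=[lens,drum,hinge,orb,mast] B=[knob,grate,rod,hook,mesh,lathe] C=[keg]
Tick 2: prefer B, take knob from B; A=[lens,drum,hinge,orb,mast] B=[grate,rod,hook,mesh,lathe] C=[keg,knob]
Tick 3: prefer A, take lens from A; A=[drum,hinge,orb,mast] B=[grate,rod,hook,mesh,lathe] C=[keg,knob,lens]
Tick 4: prefer B, take grate from B; A=[drum,hinge,orb,mast] B=[rod,hook,mesh,lathe] C=[keg,knob,lens,grate]
Tick 5: prefer A, take drum from A; A=[hinge,orb,mast] B=[rod,hook,mesh,lathe] C=[keg,knob,lens,grate,drum]
Tick 6: prefer B, take rod from B; A=[hinge,orb,mast] B=[hook,mesh,lathe] C=[keg,knob,lens,grate,drum,rod]
Tick 7: prefer A, take hinge from A; A=[orb,mast] B=[hook,mesh,lathe] C=[keg,knob,lens,grate,drum,rod,hinge]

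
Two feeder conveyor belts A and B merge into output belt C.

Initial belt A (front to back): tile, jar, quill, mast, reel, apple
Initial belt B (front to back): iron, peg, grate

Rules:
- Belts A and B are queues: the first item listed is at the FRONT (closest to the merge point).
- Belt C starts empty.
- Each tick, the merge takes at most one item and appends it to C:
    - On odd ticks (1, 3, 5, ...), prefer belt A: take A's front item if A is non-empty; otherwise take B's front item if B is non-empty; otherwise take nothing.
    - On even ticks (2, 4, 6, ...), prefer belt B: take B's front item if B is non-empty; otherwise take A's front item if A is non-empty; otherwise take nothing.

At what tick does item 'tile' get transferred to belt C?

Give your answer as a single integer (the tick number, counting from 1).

Answer: 1

Derivation:
Tick 1: prefer A, take tile from A; A=[jar,quill,mast,reel,apple] B=[iron,peg,grate] C=[tile]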